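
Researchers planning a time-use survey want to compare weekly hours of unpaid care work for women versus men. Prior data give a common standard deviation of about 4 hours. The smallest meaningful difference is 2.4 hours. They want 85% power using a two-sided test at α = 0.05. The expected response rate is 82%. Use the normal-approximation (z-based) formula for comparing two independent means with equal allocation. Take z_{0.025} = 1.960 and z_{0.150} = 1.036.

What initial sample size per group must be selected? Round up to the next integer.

n = (z_{α/2} + z_β)² · (σ₁² + σ₂²) / δ²
  = (1.960 + 1.036)² · (2·4² = 32) / 2.4²
  = 8.9760 · 32 / 5.76
  = 49.87
Adjust for 82% response: 49.87 / 0.82 = 60.81.
Round up → n = 61 per group.

n = 61 per group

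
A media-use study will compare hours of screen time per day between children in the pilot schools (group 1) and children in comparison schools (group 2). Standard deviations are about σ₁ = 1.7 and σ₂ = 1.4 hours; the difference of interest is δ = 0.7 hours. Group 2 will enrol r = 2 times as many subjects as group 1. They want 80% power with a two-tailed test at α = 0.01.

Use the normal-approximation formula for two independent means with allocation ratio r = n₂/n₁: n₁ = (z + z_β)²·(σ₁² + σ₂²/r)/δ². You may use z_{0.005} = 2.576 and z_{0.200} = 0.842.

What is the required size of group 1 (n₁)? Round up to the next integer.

n₁ = (z_{α/2} + z_β)² · (σ₁² + σ₂²/r) / δ²
   = (2.576 + 0.842)² · (1.7² + 1.4²/2) / 0.7²
   = 11.6827 · (2.89 + 0.98) / 0.49
   = 11.6827 · 3.87 / 0.49
   = 92.27
Round up → n₁ = 93; n₂ = r·n₁ = 2 × 93 = 186.

n₁ = 93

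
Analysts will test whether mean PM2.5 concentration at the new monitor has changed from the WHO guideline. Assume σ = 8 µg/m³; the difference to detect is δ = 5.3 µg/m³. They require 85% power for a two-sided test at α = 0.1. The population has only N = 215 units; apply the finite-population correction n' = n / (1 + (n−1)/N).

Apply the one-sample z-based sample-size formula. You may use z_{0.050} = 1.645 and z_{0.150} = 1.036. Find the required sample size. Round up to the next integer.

n = 16

n = (z_{α/2} + z_β)² · σ² / δ²
  = (1.645 + 1.036)² · 8² / 5.3²
  = 7.1878 · 64 / 28.09
  = 16.38
Finite-population correction (N = 215): 16.38 / (1 + (16.38 − 1)/215) = 15.28.
Round up → n = 16.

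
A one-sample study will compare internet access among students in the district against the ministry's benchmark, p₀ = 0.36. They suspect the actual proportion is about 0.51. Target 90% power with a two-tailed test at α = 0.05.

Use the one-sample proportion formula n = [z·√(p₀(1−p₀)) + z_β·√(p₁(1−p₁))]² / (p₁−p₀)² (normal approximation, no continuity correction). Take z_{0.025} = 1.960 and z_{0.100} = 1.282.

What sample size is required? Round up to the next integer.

n = [z_{α/2}·√(p₀q₀) + z_β·√(p₁q₁)]² / (p₁ − p₀)²
  = [1.960·√(0.36·0.64) + 1.282·√(0.51·0.49)]² / (0.15)²
  = [1.960·0.4800 + 1.282·0.4999]² / 0.0225
  = [1.5817]² / 0.0225
  = 111.19
Round up → n = 112.

n = 112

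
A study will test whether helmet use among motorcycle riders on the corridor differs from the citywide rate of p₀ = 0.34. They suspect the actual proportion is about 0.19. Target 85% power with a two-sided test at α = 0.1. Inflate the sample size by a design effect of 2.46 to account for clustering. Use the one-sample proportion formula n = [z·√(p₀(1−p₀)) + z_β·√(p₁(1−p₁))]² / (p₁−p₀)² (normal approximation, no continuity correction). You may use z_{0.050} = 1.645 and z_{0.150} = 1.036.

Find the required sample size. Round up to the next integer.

n = 154

n = [z_{α/2}·√(p₀q₀) + z_β·√(p₁q₁)]² / (p₁ − p₀)²
  = [1.645·√(0.34·0.66) + 1.036·√(0.19·0.81)]² / (-0.15)²
  = [1.645·0.4737 + 1.036·0.3923]² / 0.0225
  = [1.1857]² / 0.0225
  = 62.48
Design effect: 2.46 × 62.48 = 153.70.
Round up → n = 154.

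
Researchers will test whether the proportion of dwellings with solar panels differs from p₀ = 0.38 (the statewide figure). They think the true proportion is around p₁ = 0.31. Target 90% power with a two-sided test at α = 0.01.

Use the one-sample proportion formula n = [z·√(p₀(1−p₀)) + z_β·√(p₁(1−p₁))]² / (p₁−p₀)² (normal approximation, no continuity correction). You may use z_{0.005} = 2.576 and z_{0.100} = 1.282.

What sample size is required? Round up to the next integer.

n = 694

n = [z_{α/2}·√(p₀q₀) + z_β·√(p₁q₁)]² / (p₁ − p₀)²
  = [2.576·√(0.38·0.62) + 1.282·√(0.31·0.69)]² / (-0.07)²
  = [2.576·0.4854 + 1.282·0.4625]² / 0.0049
  = [1.8433]² / 0.0049
  = 693.40
Round up → n = 694.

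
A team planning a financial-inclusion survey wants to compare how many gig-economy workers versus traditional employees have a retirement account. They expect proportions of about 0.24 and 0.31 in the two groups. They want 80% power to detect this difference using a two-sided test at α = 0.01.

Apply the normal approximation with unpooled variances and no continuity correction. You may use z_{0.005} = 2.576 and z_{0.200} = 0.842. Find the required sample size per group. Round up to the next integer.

n = (z_{α/2} + z_β)² · [p₁(1−p₁) + p₂(1−p₂)] / (p₁ − p₂)²
  = (2.576 + 0.842)² · (0.24·0.76 + 0.31·0.69) / (-0.07)²
  = (3.418)² · (0.1824 + 0.2139) / 0.0049
  = 11.6827 · 0.3963 / 0.0049
  = 944.87
Round up → n = 945 per group.

n = 945 per group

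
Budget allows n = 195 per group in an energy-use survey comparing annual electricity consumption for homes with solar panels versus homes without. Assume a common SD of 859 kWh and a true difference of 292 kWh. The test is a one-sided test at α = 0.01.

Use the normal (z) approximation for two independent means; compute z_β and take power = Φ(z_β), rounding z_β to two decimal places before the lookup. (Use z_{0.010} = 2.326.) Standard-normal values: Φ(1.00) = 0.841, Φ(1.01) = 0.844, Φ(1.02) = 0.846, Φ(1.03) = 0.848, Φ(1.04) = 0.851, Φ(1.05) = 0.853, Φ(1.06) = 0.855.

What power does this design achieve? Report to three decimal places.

z_β = δ·√(n/(σ₁²+σ₂²)) − z_α
    = 292 · √(195/1475762) − 2.326
    = 292 · 0.01150 − 2.326
    = 3.3565 − 2.326 = 1.0305 → 1.03
Power = Φ(1.03) = 0.848.

Power ≈ 0.848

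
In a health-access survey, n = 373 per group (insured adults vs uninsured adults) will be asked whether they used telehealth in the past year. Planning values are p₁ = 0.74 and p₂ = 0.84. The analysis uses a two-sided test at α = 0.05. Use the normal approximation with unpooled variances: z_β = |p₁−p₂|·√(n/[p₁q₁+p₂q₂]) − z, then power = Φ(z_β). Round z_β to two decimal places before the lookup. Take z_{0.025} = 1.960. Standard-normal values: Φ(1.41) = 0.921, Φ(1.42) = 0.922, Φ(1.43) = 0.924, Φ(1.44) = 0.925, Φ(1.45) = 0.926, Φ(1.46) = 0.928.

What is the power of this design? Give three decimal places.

Power ≈ 0.922

z_β = |p₁−p₂|·√(n/[p₁q₁+p₂q₂]) − z_{α/2}
    = 0.10 · √(373/0.3268) − 1.960
    = 0.10 · 33.7842 − 1.960
    = 3.3784 − 1.960 = 1.4184 → 1.42
Power = Φ(1.42) = 0.922.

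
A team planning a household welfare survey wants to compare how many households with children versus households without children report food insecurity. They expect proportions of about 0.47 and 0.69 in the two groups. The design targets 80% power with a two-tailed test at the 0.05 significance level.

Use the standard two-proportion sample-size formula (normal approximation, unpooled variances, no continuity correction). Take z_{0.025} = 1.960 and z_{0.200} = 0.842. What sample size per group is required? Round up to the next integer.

n = 76 per group

n = (z_{α/2} + z_β)² · [p₁(1−p₁) + p₂(1−p₂)] / (p₁ − p₂)²
  = (1.960 + 0.842)² · (0.47·0.53 + 0.69·0.31) / (-0.22)²
  = (2.802)² · (0.2491 + 0.2139) / 0.0484
  = 7.8512 · 0.4630 / 0.0484
  = 75.11
Round up → n = 76 per group.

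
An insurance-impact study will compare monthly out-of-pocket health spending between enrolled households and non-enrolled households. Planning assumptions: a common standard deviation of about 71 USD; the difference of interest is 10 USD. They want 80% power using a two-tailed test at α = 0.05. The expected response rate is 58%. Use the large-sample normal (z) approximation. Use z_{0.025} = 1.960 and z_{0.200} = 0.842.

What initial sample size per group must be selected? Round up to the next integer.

n = (z_{α/2} + z_β)² · (σ₁² + σ₂²) / δ²
  = (1.960 + 0.842)² · (2·71² = 10082) / 10²
  = 7.8512 · 10082 / 100
  = 791.56
Adjust for 58% response: 791.56 / 0.58 = 1364.76.
Round up → n = 1365 per group.

n = 1365 per group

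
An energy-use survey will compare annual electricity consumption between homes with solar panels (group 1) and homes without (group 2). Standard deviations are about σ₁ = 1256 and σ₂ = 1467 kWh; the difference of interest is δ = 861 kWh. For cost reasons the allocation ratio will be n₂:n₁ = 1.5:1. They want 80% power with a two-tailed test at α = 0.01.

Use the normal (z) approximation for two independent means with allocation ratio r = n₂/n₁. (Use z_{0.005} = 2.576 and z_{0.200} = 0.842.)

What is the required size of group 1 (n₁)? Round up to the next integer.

n₁ = 48

n₁ = (z_{α/2} + z_β)² · (σ₁² + σ₂²/r) / δ²
   = (2.576 + 0.842)² · (1256² + 1467²/1.5) / 861²
   = 11.6827 · (1577536 + 1434726) / 741321
   = 11.6827 · 3012262 / 741321
   = 47.47
Round up → n₁ = 48; n₂ = r·n₁ = 1.5 × 48 = 72.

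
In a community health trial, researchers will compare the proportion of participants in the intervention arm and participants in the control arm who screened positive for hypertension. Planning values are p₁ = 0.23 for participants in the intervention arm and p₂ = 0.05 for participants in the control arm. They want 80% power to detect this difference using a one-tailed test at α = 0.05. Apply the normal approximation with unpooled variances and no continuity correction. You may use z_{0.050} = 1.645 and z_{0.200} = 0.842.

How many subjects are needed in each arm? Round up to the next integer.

n = (z_α + z_β)² · [p₁(1−p₁) + p₂(1−p₂)] / (p₁ − p₂)²
  = (1.645 + 0.842)² · (0.23·0.77 + 0.05·0.95) / (0.18)²
  = (2.487)² · (0.1771 + 0.0475) / 0.0324
  = 6.1852 · 0.2246 / 0.0324
  = 42.88
Round up → n = 43 per group.

n = 43 per group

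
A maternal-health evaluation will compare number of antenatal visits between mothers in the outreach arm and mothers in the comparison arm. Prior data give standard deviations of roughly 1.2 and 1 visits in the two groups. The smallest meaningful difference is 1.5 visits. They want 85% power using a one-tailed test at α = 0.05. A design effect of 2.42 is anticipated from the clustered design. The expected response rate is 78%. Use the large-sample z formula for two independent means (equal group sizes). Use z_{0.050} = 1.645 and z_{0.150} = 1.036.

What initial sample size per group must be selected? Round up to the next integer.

n = (z_α + z_β)² · (σ₁² + σ₂²) / δ²
  = (1.645 + 1.036)² · (1.2² + 1² = 2.44) / 1.5²
  = 7.1878 · 2.44 / 2.25
  = 7.79
Design effect: 2.42 × 7.79 = 18.86.
Adjust for 78% response: 18.86 / 0.78 = 24.18.
Round up → n = 25 per group.

n = 25 per group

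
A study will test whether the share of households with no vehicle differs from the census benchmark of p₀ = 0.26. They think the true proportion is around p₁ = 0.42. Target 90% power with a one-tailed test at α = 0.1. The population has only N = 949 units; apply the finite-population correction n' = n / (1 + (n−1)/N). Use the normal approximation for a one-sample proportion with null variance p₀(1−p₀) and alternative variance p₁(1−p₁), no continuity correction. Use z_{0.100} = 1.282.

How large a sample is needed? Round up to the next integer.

n = [z_α·√(p₀q₀) + z_β·√(p₁q₁)]² / (p₁ − p₀)²
  = [1.282·√(0.26·0.74) + 1.282·√(0.42·0.58)]² / (0.16)²
  = [1.282·0.4386 + 1.282·0.4936]² / 0.0256
  = [1.1951]² / 0.0256
  = 55.79
Finite-population correction (N = 949): 55.79 / (1 + (55.79 − 1)/949) = 52.74.
Round up → n = 53.

n = 53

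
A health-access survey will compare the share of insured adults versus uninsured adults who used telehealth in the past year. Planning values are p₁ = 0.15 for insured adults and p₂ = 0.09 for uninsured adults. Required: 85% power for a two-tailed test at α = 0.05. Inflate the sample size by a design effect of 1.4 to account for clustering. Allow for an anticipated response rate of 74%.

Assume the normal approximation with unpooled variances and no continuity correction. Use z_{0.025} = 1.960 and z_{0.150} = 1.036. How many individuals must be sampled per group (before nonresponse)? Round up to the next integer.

n = 988 per group

n = (z_{α/2} + z_β)² · [p₁(1−p₁) + p₂(1−p₂)] / (p₁ − p₂)²
  = (1.960 + 1.036)² · (0.15·0.85 + 0.09·0.91) / (0.06)²
  = (2.996)² · (0.1275 + 0.0819) / 0.0036
  = 8.9760 · 0.2094 / 0.0036
  = 522.10
Design effect: 1.4 × 522.10 = 730.95.
Adjust for 74% response: 730.95 / 0.74 = 987.77.
Round up → n = 988 per group.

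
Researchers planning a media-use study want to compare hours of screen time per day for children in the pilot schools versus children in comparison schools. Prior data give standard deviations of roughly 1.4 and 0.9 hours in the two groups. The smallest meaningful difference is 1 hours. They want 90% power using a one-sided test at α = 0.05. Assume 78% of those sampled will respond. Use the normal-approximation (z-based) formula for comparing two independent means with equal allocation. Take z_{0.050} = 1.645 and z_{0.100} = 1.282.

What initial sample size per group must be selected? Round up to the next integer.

n = 31 per group

n = (z_α + z_β)² · (σ₁² + σ₂²) / δ²
  = (1.645 + 1.282)² · (1.4² + 0.9² = 2.77) / 1²
  = 8.5673 · 2.77 / 1
  = 23.73
Adjust for 78% response: 23.73 / 0.78 = 30.43.
Round up → n = 31 per group.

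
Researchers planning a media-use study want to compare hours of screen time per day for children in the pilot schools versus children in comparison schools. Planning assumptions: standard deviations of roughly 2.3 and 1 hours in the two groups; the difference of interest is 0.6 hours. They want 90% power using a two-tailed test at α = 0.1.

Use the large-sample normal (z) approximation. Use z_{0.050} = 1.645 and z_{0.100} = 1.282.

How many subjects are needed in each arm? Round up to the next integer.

n = 150 per group

n = (z_{α/2} + z_β)² · (σ₁² + σ₂²) / δ²
  = (1.645 + 1.282)² · (2.3² + 1² = 6.29) / 0.6²
  = 8.5673 · 6.29 / 0.36
  = 149.69
Round up → n = 150 per group.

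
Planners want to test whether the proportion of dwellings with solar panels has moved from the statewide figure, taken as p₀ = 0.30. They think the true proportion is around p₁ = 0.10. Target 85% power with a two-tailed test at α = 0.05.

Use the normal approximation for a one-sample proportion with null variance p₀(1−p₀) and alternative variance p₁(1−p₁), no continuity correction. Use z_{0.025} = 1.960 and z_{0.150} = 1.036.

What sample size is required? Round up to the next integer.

n = 37

n = [z_{α/2}·√(p₀q₀) + z_β·√(p₁q₁)]² / (p₁ − p₀)²
  = [1.960·√(0.30·0.70) + 1.036·√(0.10·0.90)]² / (-0.20)²
  = [1.960·0.4583 + 1.036·0.3000]² / 0.0400
  = [1.2090]² / 0.0400
  = 36.54
Round up → n = 37.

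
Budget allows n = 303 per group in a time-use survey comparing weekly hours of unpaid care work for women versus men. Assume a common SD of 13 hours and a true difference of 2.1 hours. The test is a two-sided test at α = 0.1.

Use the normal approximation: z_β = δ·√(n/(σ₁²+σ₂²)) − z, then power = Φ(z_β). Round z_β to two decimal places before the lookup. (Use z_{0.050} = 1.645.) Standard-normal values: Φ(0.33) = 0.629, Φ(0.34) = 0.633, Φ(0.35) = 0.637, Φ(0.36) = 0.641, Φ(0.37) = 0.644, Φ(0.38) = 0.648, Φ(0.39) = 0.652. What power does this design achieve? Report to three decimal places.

Power ≈ 0.633

z_β = δ·√(n/(σ₁²+σ₂²)) − z_{α/2}
    = 2.1 · √(303/338) − 1.645
    = 2.1 · 0.94681 − 1.645
    = 1.9883 − 1.645 = 0.3433 → 0.34
Power = Φ(0.34) = 0.633.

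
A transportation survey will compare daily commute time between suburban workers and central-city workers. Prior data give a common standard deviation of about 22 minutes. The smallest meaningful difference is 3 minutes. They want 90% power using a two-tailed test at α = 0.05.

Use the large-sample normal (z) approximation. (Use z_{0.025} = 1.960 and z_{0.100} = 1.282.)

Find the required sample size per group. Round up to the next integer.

n = (z_{α/2} + z_β)² · (σ₁² + σ₂²) / δ²
  = (1.960 + 1.282)² · (2·22² = 968) / 3²
  = 10.5106 · 968 / 9
  = 1130.47
Round up → n = 1131 per group.

n = 1131 per group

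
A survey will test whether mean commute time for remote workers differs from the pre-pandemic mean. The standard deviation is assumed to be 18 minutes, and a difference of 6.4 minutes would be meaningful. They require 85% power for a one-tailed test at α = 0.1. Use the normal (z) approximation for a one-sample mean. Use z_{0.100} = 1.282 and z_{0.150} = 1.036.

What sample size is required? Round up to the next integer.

n = (z_α + z_β)² · σ² / δ²
  = (1.282 + 1.036)² · 18² / 6.4²
  = 5.3731 · 324 / 40.96
  = 42.50
Round up → n = 43.

n = 43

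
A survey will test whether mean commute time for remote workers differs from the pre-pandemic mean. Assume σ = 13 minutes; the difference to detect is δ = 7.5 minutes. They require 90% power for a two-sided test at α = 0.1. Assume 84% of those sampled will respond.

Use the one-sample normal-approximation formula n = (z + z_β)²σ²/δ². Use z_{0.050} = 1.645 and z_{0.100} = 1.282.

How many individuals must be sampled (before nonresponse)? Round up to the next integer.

n = (z_{α/2} + z_β)² · σ² / δ²
  = (1.645 + 1.282)² · 13² / 7.5²
  = 8.5673 · 169 / 56.25
  = 25.74
Adjust for 84% response: 25.74 / 0.84 = 30.64.
Round up → n = 31.

n = 31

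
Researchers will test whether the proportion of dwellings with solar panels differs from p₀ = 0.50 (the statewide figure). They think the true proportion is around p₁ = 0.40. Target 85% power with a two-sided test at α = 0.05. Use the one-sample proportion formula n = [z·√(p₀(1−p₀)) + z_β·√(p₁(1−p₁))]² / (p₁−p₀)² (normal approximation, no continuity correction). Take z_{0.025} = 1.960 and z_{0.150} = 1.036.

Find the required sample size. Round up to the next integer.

n = [z_{α/2}·√(p₀q₀) + z_β·√(p₁q₁)]² / (p₁ − p₀)²
  = [1.960·√(0.50·0.50) + 1.036·√(0.40·0.60)]² / (-0.10)²
  = [1.960·0.5000 + 1.036·0.4899]² / 0.0100
  = [1.4875]² / 0.0100
  = 221.28
Round up → n = 222.

n = 222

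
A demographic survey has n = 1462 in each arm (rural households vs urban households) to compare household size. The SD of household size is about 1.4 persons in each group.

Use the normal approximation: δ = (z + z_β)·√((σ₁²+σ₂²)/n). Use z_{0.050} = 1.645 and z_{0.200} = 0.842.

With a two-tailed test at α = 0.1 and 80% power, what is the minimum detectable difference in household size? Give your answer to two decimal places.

δ = (z_{α/2} + z_β) · √((σ₁²+σ₂²)/n)
  = (1.645 + 0.842) · √(3.92/1462)
  = 2.487 · √0.00268
  = 2.487 · 0.0518
  = 0.1288

Minimum detectable difference ≈ 0.13 persons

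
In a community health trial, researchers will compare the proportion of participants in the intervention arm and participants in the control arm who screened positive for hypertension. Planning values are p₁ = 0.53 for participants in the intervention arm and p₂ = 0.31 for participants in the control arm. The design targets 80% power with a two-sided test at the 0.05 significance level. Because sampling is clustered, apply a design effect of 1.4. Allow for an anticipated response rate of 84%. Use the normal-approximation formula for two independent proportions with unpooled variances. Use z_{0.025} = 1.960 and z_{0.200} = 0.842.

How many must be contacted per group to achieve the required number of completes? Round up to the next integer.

n = (z_{α/2} + z_β)² · [p₁(1−p₁) + p₂(1−p₂)] / (p₁ − p₂)²
  = (1.960 + 0.842)² · (0.53·0.47 + 0.31·0.69) / (0.22)²
  = (2.802)² · (0.2491 + 0.2139) / 0.0484
  = 7.8512 · 0.4630 / 0.0484
  = 75.11
Design effect: 1.4 × 75.11 = 105.15.
Adjust for 84% response: 105.15 / 0.84 = 125.18.
Round up → n = 126 per group.

n = 126 per group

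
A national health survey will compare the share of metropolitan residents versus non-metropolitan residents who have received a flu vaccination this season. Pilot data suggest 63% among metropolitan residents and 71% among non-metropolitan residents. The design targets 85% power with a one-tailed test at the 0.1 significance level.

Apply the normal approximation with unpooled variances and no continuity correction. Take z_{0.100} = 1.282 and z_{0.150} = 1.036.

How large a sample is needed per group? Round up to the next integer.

n = (z_α + z_β)² · [p₁(1−p₁) + p₂(1−p₂)] / (p₁ − p₂)²
  = (1.282 + 1.036)² · (0.63·0.37 + 0.71·0.29) / (-0.08)²
  = (2.318)² · (0.2331 + 0.2059) / 0.0064
  = 5.3731 · 0.4390 / 0.0064
  = 368.56
Round up → n = 369 per group.

n = 369 per group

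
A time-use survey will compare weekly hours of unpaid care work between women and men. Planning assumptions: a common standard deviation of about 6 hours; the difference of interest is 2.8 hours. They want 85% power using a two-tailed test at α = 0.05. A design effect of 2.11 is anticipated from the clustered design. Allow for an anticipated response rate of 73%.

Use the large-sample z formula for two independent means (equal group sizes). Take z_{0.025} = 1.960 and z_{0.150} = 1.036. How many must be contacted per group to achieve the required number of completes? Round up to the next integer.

n = (z_{α/2} + z_β)² · (σ₁² + σ₂²) / δ²
  = (1.960 + 1.036)² · (2·6² = 72) / 2.8²
  = 8.9760 · 72 / 7.84
  = 82.43
Design effect: 2.11 × 82.43 = 173.93.
Adjust for 73% response: 173.93 / 0.73 = 238.26.
Round up → n = 239 per group.

n = 239 per group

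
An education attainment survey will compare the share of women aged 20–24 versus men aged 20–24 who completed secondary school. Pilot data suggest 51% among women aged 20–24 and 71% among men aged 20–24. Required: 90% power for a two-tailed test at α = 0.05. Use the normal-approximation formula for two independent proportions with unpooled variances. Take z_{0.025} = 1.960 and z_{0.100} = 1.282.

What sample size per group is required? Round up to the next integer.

n = 120 per group

n = (z_{α/2} + z_β)² · [p₁(1−p₁) + p₂(1−p₂)] / (p₁ − p₂)²
  = (1.960 + 1.282)² · (0.51·0.49 + 0.71·0.29) / (-0.20)²
  = (3.242)² · (0.2499 + 0.2059) / 0.0400
  = 10.5106 · 0.4558 / 0.0400
  = 119.77
Round up → n = 120 per group.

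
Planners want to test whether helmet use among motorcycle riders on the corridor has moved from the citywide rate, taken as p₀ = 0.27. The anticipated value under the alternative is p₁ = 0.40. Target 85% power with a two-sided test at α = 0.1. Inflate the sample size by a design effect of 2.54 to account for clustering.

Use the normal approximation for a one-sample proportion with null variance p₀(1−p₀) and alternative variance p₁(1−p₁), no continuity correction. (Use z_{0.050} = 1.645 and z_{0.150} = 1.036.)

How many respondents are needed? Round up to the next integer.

n = [z_{α/2}·√(p₀q₀) + z_β·√(p₁q₁)]² / (p₁ − p₀)²
  = [1.645·√(0.27·0.73) + 1.036·√(0.40·0.60)]² / (0.13)²
  = [1.645·0.4440 + 1.036·0.4899]² / 0.0169
  = [1.2378]² / 0.0169
  = 90.67
Design effect: 2.54 × 90.67 = 230.29.
Round up → n = 231.

n = 231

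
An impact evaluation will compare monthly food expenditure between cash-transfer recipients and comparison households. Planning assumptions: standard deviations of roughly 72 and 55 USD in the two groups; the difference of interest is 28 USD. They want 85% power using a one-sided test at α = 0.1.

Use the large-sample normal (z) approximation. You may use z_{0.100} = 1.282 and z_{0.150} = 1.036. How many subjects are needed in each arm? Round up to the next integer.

n = (z_α + z_β)² · (σ₁² + σ₂²) / δ²
  = (1.282 + 1.036)² · (72² + 55² = 8209) / 28²
  = 5.3731 · 8209 / 784
  = 56.26
Round up → n = 57 per group.

n = 57 per group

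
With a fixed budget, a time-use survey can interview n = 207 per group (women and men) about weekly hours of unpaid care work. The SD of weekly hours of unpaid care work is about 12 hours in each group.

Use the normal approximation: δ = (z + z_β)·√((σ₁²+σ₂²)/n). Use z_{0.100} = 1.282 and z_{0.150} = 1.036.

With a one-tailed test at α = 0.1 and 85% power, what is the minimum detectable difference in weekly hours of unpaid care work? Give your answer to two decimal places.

δ = (z_α + z_β) · √((σ₁²+σ₂²)/n)
  = (1.282 + 1.036) · √(288/207)
  = 2.318 · √1.3913
  = 2.318 · 1.1795
  = 2.7342

Minimum detectable difference ≈ 2.73 hours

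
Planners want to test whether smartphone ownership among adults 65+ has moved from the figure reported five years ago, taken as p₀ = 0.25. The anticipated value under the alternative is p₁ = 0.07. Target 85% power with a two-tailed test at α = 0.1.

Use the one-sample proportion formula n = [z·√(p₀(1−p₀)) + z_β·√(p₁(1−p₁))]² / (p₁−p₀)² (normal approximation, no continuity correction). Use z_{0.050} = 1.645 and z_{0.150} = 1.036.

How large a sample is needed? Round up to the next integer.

n = 30

n = [z_{α/2}·√(p₀q₀) + z_β·√(p₁q₁)]² / (p₁ − p₀)²
  = [1.645·√(0.25·0.75) + 1.036·√(0.07·0.93)]² / (-0.18)²
  = [1.645·0.4330 + 1.036·0.2551]² / 0.0324
  = [0.9766]² / 0.0324
  = 29.44
Round up → n = 30.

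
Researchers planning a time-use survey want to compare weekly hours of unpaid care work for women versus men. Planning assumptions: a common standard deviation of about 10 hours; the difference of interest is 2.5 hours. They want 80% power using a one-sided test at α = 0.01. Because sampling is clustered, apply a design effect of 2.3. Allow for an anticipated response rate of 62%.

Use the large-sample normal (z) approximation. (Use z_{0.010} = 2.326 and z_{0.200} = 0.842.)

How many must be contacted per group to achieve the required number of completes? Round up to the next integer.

n = (z_α + z_β)² · (σ₁² + σ₂²) / δ²
  = (2.326 + 0.842)² · (2·10² = 200) / 2.5²
  = 10.0362 · 200 / 6.25
  = 321.16
Design effect: 2.3 × 321.16 = 738.67.
Adjust for 62% response: 738.67 / 0.62 = 1191.40.
Round up → n = 1192 per group.

n = 1192 per group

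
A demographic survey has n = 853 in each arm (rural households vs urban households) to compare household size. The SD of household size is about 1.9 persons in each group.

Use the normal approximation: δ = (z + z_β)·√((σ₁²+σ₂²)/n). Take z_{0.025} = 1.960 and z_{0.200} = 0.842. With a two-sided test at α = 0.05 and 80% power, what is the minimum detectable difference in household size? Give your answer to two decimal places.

δ = (z_{α/2} + z_β) · √((σ₁²+σ₂²)/n)
  = (1.960 + 0.842) · √(7.22/853)
  = 2.802 · √0.00846
  = 2.802 · 0.0920
  = 0.2578

Minimum detectable difference ≈ 0.26 persons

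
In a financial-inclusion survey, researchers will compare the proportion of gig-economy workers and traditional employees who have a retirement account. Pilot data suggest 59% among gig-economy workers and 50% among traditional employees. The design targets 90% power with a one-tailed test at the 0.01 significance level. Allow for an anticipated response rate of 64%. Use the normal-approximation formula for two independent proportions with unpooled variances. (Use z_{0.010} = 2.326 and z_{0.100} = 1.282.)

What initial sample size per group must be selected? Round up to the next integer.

n = 1236 per group

n = (z_α + z_β)² · [p₁(1−p₁) + p₂(1−p₂)] / (p₁ − p₂)²
  = (2.326 + 1.282)² · (0.59·0.41 + 0.50·0.50) / (0.09)²
  = (3.608)² · (0.2419 + 0.2500) / 0.0081
  = 13.0177 · 0.4919 / 0.0081
  = 790.54
Adjust for 64% response: 790.54 / 0.64 = 1235.22.
Round up → n = 1236 per group.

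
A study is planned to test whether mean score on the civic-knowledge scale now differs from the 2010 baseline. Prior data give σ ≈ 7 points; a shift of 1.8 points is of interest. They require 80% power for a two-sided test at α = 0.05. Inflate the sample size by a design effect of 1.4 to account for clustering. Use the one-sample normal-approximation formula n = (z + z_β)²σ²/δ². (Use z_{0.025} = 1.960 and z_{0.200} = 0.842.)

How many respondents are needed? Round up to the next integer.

n = 167

n = (z_{α/2} + z_β)² · σ² / δ²
  = (1.960 + 0.842)² · 7² / 1.8²
  = 7.8512 · 49 / 3.24
  = 118.74
Design effect: 1.4 × 118.74 = 166.23.
Round up → n = 167.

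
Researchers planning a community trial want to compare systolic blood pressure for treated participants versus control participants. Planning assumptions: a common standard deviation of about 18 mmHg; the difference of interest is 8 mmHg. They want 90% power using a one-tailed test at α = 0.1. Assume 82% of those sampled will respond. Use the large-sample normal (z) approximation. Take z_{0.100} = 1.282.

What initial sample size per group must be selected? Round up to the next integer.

n = 82 per group

n = (z_α + z_β)² · (σ₁² + σ₂²) / δ²
  = (1.282 + 1.282)² · (2·18² = 648) / 8²
  = 6.5741 · 648 / 64
  = 66.56
Adjust for 82% response: 66.56 / 0.82 = 81.17.
Round up → n = 82 per group.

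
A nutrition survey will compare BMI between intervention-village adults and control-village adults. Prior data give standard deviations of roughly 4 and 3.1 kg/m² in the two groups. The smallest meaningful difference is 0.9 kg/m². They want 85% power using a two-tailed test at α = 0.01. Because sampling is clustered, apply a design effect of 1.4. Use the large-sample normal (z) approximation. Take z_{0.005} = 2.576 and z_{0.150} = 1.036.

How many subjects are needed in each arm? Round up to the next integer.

n = 578 per group

n = (z_{α/2} + z_β)² · (σ₁² + σ₂²) / δ²
  = (2.576 + 1.036)² · (4² + 3.1² = 25.61) / 0.9²
  = 13.0465 · 25.61 / 0.81
  = 412.50
Design effect: 1.4 × 412.50 = 577.49.
Round up → n = 578 per group.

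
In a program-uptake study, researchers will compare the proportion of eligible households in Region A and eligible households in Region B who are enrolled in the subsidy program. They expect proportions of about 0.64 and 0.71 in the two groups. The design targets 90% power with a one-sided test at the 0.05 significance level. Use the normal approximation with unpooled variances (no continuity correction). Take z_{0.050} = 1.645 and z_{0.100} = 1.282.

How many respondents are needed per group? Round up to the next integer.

n = (z_α + z_β)² · [p₁(1−p₁) + p₂(1−p₂)] / (p₁ − p₂)²
  = (1.645 + 1.282)² · (0.64·0.36 + 0.71·0.29) / (-0.07)²
  = (2.927)² · (0.2304 + 0.2059) / 0.0049
  = 8.5673 · 0.4363 / 0.0049
  = 762.84
Round up → n = 763 per group.

n = 763 per group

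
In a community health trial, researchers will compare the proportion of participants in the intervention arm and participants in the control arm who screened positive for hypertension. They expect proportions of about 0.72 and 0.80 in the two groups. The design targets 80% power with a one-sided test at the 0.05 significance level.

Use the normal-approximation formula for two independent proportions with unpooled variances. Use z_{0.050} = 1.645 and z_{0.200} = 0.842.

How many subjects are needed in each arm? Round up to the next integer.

n = (z_α + z_β)² · [p₁(1−p₁) + p₂(1−p₂)] / (p₁ − p₂)²
  = (1.645 + 0.842)² · (0.72·0.28 + 0.80·0.20) / (-0.08)²
  = (2.487)² · (0.2016 + 0.1600) / 0.0064
  = 6.1852 · 0.3616 / 0.0064
  = 349.46
Round up → n = 350 per group.

n = 350 per group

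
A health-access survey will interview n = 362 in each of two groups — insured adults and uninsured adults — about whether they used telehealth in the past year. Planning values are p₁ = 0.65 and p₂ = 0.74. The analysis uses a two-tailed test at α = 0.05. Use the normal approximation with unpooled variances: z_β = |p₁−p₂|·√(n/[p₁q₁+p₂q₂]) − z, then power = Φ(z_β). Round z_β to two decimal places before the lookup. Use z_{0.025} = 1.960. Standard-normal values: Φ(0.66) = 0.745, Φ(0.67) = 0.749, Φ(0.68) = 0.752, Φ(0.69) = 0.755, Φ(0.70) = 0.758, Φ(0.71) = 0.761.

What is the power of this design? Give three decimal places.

z_β = |p₁−p₂|·√(n/[p₁q₁+p₂q₂]) − z_{α/2}
    = 0.09 · √(362/0.4199) − 1.960
    = 0.09 · 29.3617 − 1.960
    = 2.6426 − 1.960 = 0.6826 → 0.68
Power = Φ(0.68) = 0.752.

Power ≈ 0.752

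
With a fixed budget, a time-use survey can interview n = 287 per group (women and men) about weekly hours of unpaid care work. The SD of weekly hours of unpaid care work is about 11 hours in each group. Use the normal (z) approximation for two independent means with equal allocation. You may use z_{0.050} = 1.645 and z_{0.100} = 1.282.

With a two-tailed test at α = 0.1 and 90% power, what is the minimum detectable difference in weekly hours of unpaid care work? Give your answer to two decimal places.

Minimum detectable difference ≈ 2.69 hours

δ = (z_{α/2} + z_β) · √((σ₁²+σ₂²)/n)
  = (1.645 + 1.282) · √(242/287)
  = 2.927 · √0.84321
  = 2.927 · 0.9183
  = 2.6878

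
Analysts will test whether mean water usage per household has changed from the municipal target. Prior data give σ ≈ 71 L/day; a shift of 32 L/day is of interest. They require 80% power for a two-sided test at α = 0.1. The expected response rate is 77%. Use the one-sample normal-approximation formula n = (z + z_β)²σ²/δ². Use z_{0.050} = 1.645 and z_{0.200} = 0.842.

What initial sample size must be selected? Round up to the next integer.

n = 40

n = (z_{α/2} + z_β)² · σ² / δ²
  = (1.645 + 0.842)² · 71² / 32²
  = 6.1852 · 5041 / 1024
  = 30.45
Adjust for 77% response: 30.45 / 0.77 = 39.54.
Round up → n = 40.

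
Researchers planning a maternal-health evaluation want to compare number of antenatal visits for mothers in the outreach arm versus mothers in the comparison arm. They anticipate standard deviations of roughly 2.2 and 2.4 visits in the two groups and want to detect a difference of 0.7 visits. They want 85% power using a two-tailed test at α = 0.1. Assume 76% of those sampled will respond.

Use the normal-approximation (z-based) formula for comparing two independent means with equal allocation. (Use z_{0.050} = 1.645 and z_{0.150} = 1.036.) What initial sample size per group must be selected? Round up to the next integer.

n = (z_{α/2} + z_β)² · (σ₁² + σ₂²) / δ²
  = (1.645 + 1.036)² · (2.2² + 2.4² = 10.6) / 0.7²
  = 7.1878 · 10.6 / 0.49
  = 155.49
Adjust for 76% response: 155.49 / 0.76 = 204.59.
Round up → n = 205 per group.

n = 205 per group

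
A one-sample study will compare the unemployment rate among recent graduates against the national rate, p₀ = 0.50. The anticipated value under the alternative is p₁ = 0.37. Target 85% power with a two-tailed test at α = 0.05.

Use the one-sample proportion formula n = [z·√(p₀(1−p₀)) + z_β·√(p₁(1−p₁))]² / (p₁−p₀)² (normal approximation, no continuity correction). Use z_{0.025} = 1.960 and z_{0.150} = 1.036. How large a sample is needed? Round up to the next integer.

n = [z_{α/2}·√(p₀q₀) + z_β·√(p₁q₁)]² / (p₁ − p₀)²
  = [1.960·√(0.50·0.50) + 1.036·√(0.37·0.63)]² / (-0.13)²
  = [1.960·0.5000 + 1.036·0.4828]² / 0.0169
  = [1.4802]² / 0.0169
  = 129.64
Round up → n = 130.

n = 130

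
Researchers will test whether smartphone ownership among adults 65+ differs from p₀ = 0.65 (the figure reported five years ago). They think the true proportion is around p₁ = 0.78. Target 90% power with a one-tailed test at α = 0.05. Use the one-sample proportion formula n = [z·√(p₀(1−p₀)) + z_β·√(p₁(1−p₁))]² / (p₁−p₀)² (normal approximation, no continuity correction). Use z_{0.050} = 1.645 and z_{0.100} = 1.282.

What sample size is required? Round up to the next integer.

n = 103

n = [z_α·√(p₀q₀) + z_β·√(p₁q₁)]² / (p₁ − p₀)²
  = [1.645·√(0.65·0.35) + 1.282·√(0.78·0.22)]² / (0.13)²
  = [1.645·0.4770 + 1.282·0.4142]² / 0.0169
  = [1.3157]² / 0.0169
  = 102.43
Round up → n = 103.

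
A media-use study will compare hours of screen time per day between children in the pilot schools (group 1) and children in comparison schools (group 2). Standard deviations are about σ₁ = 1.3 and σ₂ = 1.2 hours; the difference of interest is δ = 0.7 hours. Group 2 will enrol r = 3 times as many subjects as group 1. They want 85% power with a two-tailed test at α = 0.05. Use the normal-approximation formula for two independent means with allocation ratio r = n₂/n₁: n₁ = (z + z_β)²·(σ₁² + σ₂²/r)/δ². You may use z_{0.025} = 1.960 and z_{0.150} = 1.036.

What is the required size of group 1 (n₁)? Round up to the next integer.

n₁ = (z_{α/2} + z_β)² · (σ₁² + σ₂²/r) / δ²
   = (1.960 + 1.036)² · (1.3² + 1.2²/3) / 0.7²
   = 8.9760 · (1.69 + 0.48) / 0.49
   = 8.9760 · 2.17 / 0.49
   = 39.75
Round up → n₁ = 40; n₂ = r·n₁ = 3 × 40 = 120.

n₁ = 40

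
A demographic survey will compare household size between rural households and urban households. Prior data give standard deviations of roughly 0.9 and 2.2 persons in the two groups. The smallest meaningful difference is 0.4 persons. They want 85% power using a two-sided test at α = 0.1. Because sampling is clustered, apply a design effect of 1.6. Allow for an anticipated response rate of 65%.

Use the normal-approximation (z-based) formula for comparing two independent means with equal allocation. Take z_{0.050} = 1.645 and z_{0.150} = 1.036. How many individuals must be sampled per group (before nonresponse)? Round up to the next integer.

n = (z_{α/2} + z_β)² · (σ₁² + σ₂²) / δ²
  = (1.645 + 1.036)² · (0.9² + 2.2² = 5.65) / 0.4²
  = 7.1878 · 5.65 / 0.16
  = 253.82
Design effect: 1.6 × 253.82 = 406.11.
Adjust for 65% response: 406.11 / 0.65 = 624.78.
Round up → n = 625 per group.

n = 625 per group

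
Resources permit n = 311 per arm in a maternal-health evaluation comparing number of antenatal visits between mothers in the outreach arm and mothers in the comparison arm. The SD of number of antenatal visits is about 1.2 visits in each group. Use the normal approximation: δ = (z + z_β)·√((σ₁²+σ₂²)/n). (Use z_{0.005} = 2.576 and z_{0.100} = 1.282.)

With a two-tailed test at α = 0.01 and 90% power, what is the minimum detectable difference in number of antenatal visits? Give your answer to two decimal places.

Minimum detectable difference ≈ 0.37 visits

δ = (z_{α/2} + z_β) · √((σ₁²+σ₂²)/n)
  = (2.576 + 1.282) · √(2.88/311)
  = 3.858 · √0.00926
  = 3.858 · 0.0962
  = 0.3713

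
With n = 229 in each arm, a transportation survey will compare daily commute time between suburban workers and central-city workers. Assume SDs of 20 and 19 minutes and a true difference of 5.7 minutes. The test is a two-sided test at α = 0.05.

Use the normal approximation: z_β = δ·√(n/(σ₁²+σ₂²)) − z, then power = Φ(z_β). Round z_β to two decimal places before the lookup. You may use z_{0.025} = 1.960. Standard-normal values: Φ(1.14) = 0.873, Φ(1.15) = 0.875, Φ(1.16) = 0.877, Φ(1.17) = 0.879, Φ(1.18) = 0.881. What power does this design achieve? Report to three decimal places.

Power ≈ 0.879

z_β = δ·√(n/(σ₁²+σ₂²)) − z_{α/2}
    = 5.7 · √(229/761) − 1.960
    = 5.7 · 0.54856 − 1.960
    = 3.1268 − 1.960 = 1.1668 → 1.17
Power = Φ(1.17) = 0.879.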